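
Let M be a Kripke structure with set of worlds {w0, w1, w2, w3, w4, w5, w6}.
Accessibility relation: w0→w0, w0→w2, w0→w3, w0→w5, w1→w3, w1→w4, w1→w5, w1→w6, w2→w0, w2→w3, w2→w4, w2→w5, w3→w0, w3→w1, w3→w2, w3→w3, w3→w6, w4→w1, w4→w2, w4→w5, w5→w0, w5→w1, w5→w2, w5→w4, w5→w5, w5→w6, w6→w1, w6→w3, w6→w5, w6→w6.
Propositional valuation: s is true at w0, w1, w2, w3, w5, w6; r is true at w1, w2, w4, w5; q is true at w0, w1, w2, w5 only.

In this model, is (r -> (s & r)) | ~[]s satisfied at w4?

No

At w4: r -> (s & r) is false, ~[]s is false, so (r -> (s & r)) | ~[]s is false.
  At w4: []s is true, so ~[]s is false.
    At w4: []s requires s at every successor {w1, w2, w5}.
      At w1: s is true.
      At w2: s is true.
      At w5: s is true.
    So []s is true at w4.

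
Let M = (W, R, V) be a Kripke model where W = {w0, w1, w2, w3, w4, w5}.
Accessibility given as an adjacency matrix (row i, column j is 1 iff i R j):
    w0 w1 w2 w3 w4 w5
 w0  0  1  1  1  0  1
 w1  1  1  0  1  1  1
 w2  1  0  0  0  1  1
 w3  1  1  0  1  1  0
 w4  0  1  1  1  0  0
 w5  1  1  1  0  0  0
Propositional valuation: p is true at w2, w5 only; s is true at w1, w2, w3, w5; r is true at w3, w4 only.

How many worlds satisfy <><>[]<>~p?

6

Let φ = <><>[]<>~p. Evaluate φ at each world:
  w0 (successors {w1, w2, w3, w5}): φ is true.
  w1 (successors {w0, w1, w3, w4, w5}): φ is true.
  w2 (successors {w0, w4, w5}): φ is true.
  w3 (successors {w0, w1, w3, w4}): φ is true.
  w4 (successors {w1, w2, w3}): φ is true.
  w5 (successors {w0, w1, w2}): φ is true.
For instance, at w1:
  At w1: <><>[]<>~p requires <>[]<>~p at some successor in {w0, w1, w3, w4, w5}.
    <>[]<>~p holds at w0, so <><>[]<>~p is true at w1.
      At w0: <>[]<>~p requires []<>~p at some successor in {w1, w2, w3, w5}.
        []<>~p holds at w1, so <>[]<>~p is true at w0.
Satisfying worlds: {w0, w1, w2, w3, w4, w5}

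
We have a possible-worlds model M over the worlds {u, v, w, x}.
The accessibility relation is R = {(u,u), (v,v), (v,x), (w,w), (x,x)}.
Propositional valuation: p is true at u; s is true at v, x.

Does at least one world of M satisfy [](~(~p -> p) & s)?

Let φ = [](~(~p -> p) & s). Evaluate φ at each world:
  u (successors {u}): φ is false.
  v (successors {v, x}): φ is true.
  w (successors {w}): φ is false.
  x (successors {x}): φ is true.
Detail at v (witness):
  At v: [](~(~p -> p) & s) requires ~(~p -> p) & s at every successor {v, x}.
    At v: ~(~p -> p) & s is true.
    At x: ~(~p -> p) & s is true.
  So [](~(~p -> p) & s) is true at v.

Yes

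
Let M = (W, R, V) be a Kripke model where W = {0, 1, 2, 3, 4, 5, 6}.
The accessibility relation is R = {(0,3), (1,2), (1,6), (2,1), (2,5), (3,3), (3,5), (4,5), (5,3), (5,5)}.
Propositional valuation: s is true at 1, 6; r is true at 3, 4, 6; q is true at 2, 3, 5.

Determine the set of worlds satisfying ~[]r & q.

2, 3, 5

Let φ = ~[]r & q. Evaluate φ at each world:
  0 (successors {3}): φ is false.
  1 (successors {2, 6}): φ is false.
  2 (successors {1, 5}): φ is true.
  3 (successors {3, 5}): φ is true.
  4 (successors {5}): φ is false.
  5 (successors {3, 5}): φ is true.
  6 (successors ∅): φ is false.
For instance, at 5:
  At 5: ~[]r is true, q is true, so ~[]r & q is true.
    At 5: []r is false, so ~[]r is true.
      At 5: []r requires r at every successor {3, 5}.
        r fails at 5, so []r is false at 5.
Satisfying worlds: {2, 3, 5}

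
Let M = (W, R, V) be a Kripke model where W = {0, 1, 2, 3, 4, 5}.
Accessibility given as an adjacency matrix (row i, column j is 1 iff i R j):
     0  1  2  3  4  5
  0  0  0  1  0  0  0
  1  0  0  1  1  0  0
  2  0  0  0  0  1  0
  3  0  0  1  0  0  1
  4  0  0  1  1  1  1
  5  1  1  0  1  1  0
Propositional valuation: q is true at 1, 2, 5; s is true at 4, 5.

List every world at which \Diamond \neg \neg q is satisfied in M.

Let φ = \Diamond \neg \neg q. Evaluate φ at each world:
  0 (successors {2}): φ is true.
  1 (successors {2, 3}): φ is true.
  2 (successors {4}): φ is false.
  3 (successors {2, 5}): φ is true.
  4 (successors {2, 3, 4, 5}): φ is true.
  5 (successors {0, 1, 3, 4}): φ is true.
For instance, at 4:
  At 4: \Diamond \neg \neg q requires \neg \neg q at some successor in {2, 3, 4, 5}.
    \neg \neg q holds at 2, so \Diamond \neg \neg q is true at 4.
Satisfying worlds: {0, 1, 3, 4, 5}

0, 1, 3, 4, 5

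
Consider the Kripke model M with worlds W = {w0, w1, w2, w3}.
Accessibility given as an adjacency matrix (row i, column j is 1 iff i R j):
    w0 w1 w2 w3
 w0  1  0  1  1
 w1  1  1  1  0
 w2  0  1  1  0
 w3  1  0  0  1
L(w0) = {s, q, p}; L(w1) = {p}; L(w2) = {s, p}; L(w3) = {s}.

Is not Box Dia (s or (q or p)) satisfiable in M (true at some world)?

Let φ = not Box Dia (s or (q or p)). Evaluate φ at each world:
  w0 (successors {w0, w2, w3}): φ is false.
  w1 (successors {w0, w1, w2}): φ is false.
  w2 (successors {w1, w2}): φ is false.
  w3 (successors {w0, w3}): φ is false.
For instance, at w1:
  At w1: Box Dia (s or (q or p)) is true, so not Box Dia (s or (q or p)) is false.
    At w1: Box Dia (s or (q or p)) requires Dia (s or (q or p)) at every successor {w0, w1, w2}.
      At w0: Dia (s or (q or p)) is true.
      At w1: Dia (s or (q or p)) is true.
      At w2: Dia (s or (q or p)) is true.
    So Box Dia (s or (q or p)) is true at w1.

No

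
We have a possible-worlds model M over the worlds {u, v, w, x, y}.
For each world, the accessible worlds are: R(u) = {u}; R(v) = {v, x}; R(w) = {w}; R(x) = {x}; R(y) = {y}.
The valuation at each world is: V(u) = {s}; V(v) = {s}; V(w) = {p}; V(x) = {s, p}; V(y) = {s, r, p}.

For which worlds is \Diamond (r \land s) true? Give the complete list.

Let φ = \Diamond (r \land s). Evaluate φ at each world:
  u (successors {u}): φ is false.
  v (successors {v, x}): φ is false.
  w (successors {w}): φ is false.
  x (successors {x}): φ is false.
  y (successors {y}): φ is true.
For instance, at w:
  At w: \Diamond (r \land s) requires r \land s at some successor in {w}.
    At w: r \land s is false.
  So \Diamond (r \land s) is false at w.
Satisfying worlds: {y}

y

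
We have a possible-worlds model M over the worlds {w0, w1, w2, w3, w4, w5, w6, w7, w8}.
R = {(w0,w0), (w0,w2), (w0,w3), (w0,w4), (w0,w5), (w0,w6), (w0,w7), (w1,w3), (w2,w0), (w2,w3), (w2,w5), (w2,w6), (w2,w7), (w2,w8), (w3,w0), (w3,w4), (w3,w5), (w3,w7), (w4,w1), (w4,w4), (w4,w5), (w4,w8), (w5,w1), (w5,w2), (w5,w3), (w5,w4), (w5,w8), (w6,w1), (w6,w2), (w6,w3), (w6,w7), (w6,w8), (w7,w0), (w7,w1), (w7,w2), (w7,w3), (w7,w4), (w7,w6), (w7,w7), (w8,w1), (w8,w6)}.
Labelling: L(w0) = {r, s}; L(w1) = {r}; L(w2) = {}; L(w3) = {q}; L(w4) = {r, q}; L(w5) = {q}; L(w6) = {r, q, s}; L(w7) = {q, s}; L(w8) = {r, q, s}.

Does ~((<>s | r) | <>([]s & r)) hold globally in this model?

No

Let φ = ~((<>s | r) | <>([]s & r)). Evaluate φ at each world:
  w0 (successors {w0, w2, w3, w4, w5, w6, w7}): φ is false.
  w1 (successors {w3}): φ is false.
  w2 (successors {w0, w3, w5, w6, w7, w8}): φ is false.
  w3 (successors {w0, w4, w5, w7}): φ is false.
  w4 (successors {w1, w4, w5, w8}): φ is false.
  w5 (successors {w1, w2, w3, w4, w8}): φ is false.
  w6 (successors {w1, w2, w3, w7, w8}): φ is false.
  w7 (successors {w0, w1, w2, w3, w4, w6, w7}): φ is false.
  w8 (successors {w1, w6}): φ is false.
Detail at w0 (counterexample):
  At w0: (<>s | r) | <>([]s & r) is true, so ~((<>s | r) | <>([]s & r)) is false.
    At w0: <>s | r is true, <>([]s & r) is false, so (<>s | r) | <>([]s & r) is true.
      At w0: <>s is true, r is true, so <>s | r is true.
      At w0: <>([]s & r) requires []s & r at some successor in {w0, w2, w3, w4, w5, w6, w7}.
        At w0: []s & r is false.
        At w2: []s & r is false.
        At w3: []s & r is false.
        At w4: []s & r is false.
        At w5: []s & r is false.
        At w6: []s & r is false.
        At w7: []s & r is false.
      So <>([]s & r) is false at w0.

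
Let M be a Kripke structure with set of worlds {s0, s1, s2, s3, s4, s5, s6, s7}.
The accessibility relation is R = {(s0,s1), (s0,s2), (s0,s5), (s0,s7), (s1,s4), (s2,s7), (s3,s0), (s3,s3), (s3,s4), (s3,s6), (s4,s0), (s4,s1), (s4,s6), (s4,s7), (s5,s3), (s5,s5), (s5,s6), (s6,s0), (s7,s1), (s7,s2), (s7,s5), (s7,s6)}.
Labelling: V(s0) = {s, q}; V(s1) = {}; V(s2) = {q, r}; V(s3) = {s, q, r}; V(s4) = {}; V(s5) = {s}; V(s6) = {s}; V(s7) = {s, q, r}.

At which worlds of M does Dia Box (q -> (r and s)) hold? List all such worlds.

s0, s4, s5, s7

Let φ = Dia Box (q -> (r and s)). Evaluate φ at each world:
  s0 (successors {s1, s2, s5, s7}): φ is true.
  s1 (successors {s4}): φ is false.
  s2 (successors {s7}): φ is false.
  s3 (successors {s0, s3, s4, s6}): φ is false.
  s4 (successors {s0, s1, s6, s7}): φ is true.
  s5 (successors {s3, s5, s6}): φ is true.
  s6 (successors {s0}): φ is false.
  s7 (successors {s1, s2, s5, s6}): φ is true.
For instance, at s4:
  At s4: Dia Box (q -> (r and s)) requires Box (q -> (r and s)) at some successor in {s0, s1, s6, s7}.
    Box (q -> (r and s)) holds at s1, so Dia Box (q -> (r and s)) is true at s4.
      At s1: Box (q -> (r and s)) requires q -> (r and s) at every successor {s4}.
        At s4: q -> (r and s) is true.
      So Box (q -> (r and s)) is true at s1.
Satisfying worlds: {s0, s4, s5, s7}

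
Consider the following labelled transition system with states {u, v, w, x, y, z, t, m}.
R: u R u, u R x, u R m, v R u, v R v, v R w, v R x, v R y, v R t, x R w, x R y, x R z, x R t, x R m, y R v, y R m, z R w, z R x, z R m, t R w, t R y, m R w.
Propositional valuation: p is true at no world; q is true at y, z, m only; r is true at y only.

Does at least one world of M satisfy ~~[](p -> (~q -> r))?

Let φ = ~~[](p -> (~q -> r)). Evaluate φ at each world:
  u (successors {u, x, m}): φ is true.
  v (successors {u, v, w, x, y, t}): φ is true.
  w (successors ∅): φ is true.
  x (successors {w, y, z, t, m}): φ is true.
  y (successors {v, m}): φ is true.
  z (successors {w, x, m}): φ is true.
  t (successors {w, y}): φ is true.
  m (successors {w}): φ is true.
Detail at u (witness):
  At u: ~[](p -> (~q -> r)) is false, so ~~[](p -> (~q -> r)) is true.
    At u: [](p -> (~q -> r)) is true, so ~[](p -> (~q -> r)) is false.
      At u: [](p -> (~q -> r)) requires p -> (~q -> r) at every successor {u, x, m}.
        At u: p -> (~q -> r) is true.
        At x: p -> (~q -> r) is true.
        At m: p -> (~q -> r) is true.
      So [](p -> (~q -> r)) is true at u.

Yes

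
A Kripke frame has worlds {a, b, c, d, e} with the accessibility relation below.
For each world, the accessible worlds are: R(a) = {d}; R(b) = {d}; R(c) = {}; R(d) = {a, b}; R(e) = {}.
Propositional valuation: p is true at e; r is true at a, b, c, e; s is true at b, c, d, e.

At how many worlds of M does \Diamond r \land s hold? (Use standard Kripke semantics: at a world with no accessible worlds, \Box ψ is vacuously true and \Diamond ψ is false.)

1

Let φ = \Diamond r \land s. Evaluate φ at each world:
  a (successors {d}): φ is false.
  b (successors {d}): φ is false.
  c (successors ∅): φ is false.
  d (successors {a, b}): φ is true.
  e (successors ∅): φ is false.
For instance, at b:
  At b: \Diamond r is false, s is true, so \Diamond r \land s is false.
    At b: \Diamond r requires r at some successor in {d}.
      At d: r is false.
    So \Diamond r is false at b.
Satisfying worlds: {d}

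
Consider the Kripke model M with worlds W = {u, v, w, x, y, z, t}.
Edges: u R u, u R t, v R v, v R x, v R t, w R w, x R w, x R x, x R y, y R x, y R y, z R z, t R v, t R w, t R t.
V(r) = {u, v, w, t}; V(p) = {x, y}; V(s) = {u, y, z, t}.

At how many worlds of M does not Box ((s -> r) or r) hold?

Recall that Box ψ holds at a world iff ψ holds at every accessible world, and Dia ψ holds iff ψ holds at some accessible world.
Let φ = not Box ((s -> r) or r). Evaluate φ at each world:
  u (successors {u, t}): φ is false.
  v (successors {v, x, t}): φ is false.
  w (successors {w}): φ is false.
  x (successors {w, x, y}): φ is true.
  y (successors {x, y}): φ is true.
  z (successors {z}): φ is true.
  t (successors {v, w, t}): φ is false.
For instance, at v:
  At v: Box ((s -> r) or r) is true, so not Box ((s -> r) or r) is false.
    At v: Box ((s -> r) or r) requires (s -> r) or r at every successor {v, x, t}.
      At v: (s -> r) or r is true.
      At x: (s -> r) or r is true.
      At t: (s -> r) or r is true.
    So Box ((s -> r) or r) is true at v.
Satisfying worlds: {x, y, z}

3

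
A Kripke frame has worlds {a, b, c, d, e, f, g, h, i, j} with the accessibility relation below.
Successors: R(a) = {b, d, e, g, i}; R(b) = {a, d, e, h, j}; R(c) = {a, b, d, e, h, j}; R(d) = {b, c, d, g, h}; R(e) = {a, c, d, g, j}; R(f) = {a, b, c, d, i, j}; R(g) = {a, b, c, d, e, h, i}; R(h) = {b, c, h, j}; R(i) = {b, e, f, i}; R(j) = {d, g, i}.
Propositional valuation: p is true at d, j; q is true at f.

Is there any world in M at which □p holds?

Recall that □ψ holds at a world iff ψ holds at every accessible world, and ◇ψ holds iff ψ holds at some accessible world.
Let φ = □p. Evaluate φ at each world:
  a (successors {b, d, e, g, i}): φ is false.
  b (successors {a, d, e, h, j}): φ is false.
  c (successors {a, b, d, e, h, j}): φ is false.
  d (successors {b, c, d, g, h}): φ is false.
  e (successors {a, c, d, g, j}): φ is false.
  f (successors {a, b, c, d, i, j}): φ is false.
  g (successors {a, b, c, d, e, h, i}): φ is false.
  h (successors {b, c, h, j}): φ is false.
  i (successors {b, e, f, i}): φ is false.
  j (successors {d, g, i}): φ is false.
For instance, at f:
  At f: □p requires p at every successor {a, b, c, d, i, j}.
    p fails at a, so □p is false at f.

No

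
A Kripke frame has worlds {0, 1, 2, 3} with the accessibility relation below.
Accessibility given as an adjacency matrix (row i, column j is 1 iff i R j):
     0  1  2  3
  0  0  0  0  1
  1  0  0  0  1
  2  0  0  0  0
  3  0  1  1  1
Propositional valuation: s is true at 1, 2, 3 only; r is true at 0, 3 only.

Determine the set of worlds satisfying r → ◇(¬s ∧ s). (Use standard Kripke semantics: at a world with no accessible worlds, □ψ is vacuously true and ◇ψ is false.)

1, 2

Let φ = r → ◇(¬s ∧ s). Evaluate φ at each world:
  0 (successors {3}): φ is false.
  1 (successors {3}): φ is true.
  2 (successors ∅): φ is true.
  3 (successors {1, 2, 3}): φ is false.
For instance, at 0:
  At 0: r is true, ◇(¬s ∧ s) is false, so r → ◇(¬s ∧ s) is false.
    At 0: ◇(¬s ∧ s) requires ¬s ∧ s at some successor in {3}.
      At 3: ¬s ∧ s is false.
    So ◇(¬s ∧ s) is false at 0.
Satisfying worlds: {1, 2}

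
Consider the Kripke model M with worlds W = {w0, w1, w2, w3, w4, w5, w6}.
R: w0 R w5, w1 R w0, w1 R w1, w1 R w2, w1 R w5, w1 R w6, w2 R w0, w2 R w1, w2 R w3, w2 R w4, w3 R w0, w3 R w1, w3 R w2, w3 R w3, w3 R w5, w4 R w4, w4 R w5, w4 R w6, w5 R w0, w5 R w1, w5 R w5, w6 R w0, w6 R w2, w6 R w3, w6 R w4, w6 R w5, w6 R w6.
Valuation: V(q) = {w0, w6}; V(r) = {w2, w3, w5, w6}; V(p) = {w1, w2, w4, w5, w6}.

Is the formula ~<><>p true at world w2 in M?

No

At w2: <><>p is true, so ~<><>p is false.
  At w2: <><>p requires <>p at some successor in {w0, w1, w3, w4}.
    <>p holds at w0, so <><>p is true at w2.
      At w0: <>p requires p at some successor in {w5}.
        p holds at w5, so <>p is true at w0.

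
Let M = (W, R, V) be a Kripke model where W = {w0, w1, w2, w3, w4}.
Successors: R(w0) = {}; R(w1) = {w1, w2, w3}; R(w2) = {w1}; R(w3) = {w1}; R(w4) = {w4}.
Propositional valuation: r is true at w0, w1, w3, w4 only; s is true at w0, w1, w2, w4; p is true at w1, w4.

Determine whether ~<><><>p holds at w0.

Yes

Recall that <>ψ holds at a world iff ψ holds at some accessible world.
At w0: <><><>p is false, so ~<><><>p is true.
  At w0: no accessible worlds, so <><><>p is false.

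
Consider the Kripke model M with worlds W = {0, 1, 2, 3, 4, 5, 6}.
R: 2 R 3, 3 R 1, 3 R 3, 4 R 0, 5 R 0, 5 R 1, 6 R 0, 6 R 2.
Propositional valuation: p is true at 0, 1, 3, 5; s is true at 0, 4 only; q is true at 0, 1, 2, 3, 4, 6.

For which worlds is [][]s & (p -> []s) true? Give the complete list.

0, 1, 4

Let φ = [][]s & (p -> []s). Evaluate φ at each world:
  0 (successors ∅): φ is true.
  1 (successors ∅): φ is true.
  2 (successors {3}): φ is false.
  3 (successors {1, 3}): φ is false.
  4 (successors {0}): φ is true.
  5 (successors {0, 1}): φ is false.
  6 (successors {0, 2}): φ is false.
For instance, at 3:
  At 3: [][]s is false, p -> []s is false, so [][]s & (p -> []s) is false.
    At 3: [][]s requires []s at every successor {1, 3}.
      []s fails at 3, so [][]s is false at 3.
    At 3: p is true, []s is false, so p -> []s is false.
      At 3: []s requires s at every successor {1, 3}.
        s fails at 1, so []s is false at 3.
Satisfying worlds: {0, 1, 4}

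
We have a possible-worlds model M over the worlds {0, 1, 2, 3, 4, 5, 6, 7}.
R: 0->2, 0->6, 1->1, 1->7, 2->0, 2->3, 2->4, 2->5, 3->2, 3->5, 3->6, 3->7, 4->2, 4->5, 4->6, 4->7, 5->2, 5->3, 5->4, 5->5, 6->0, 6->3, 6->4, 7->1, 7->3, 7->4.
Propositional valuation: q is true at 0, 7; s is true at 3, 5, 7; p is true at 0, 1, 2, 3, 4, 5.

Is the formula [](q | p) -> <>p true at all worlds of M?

Yes

Recall that []ψ holds at a world iff ψ holds at every accessible world, and <>ψ holds iff ψ holds at some accessible world.
Let φ = [](q | p) -> <>p. Evaluate φ at each world:
  0 (successors {2, 6}): φ is true.
  1 (successors {1, 7}): φ is true.
  2 (successors {0, 3, 4, 5}): φ is true.
  3 (successors {2, 5, 6, 7}): φ is true.
  4 (successors {2, 5, 6, 7}): φ is true.
  5 (successors {2, 3, 4, 5}): φ is true.
  6 (successors {0, 3, 4}): φ is true.
  7 (successors {1, 3, 4}): φ is true.
For instance, at 4:
  At 4: [](q | p) is false, <>p is true, so [](q | p) -> <>p is true.
    At 4: [](q | p) requires q | p at every successor {2, 5, 6, 7}.
      q | p fails at 6, so [](q | p) is false at 4.
    At 4: <>p requires p at some successor in {2, 5, 6, 7}.
      p holds at 2, so <>p is true at 4.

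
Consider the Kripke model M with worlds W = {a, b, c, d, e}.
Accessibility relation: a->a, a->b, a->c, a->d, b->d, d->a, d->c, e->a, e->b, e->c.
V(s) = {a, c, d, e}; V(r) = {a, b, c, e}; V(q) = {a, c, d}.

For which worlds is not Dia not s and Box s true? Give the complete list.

b, c, d

Recall that Box ψ holds at a world iff ψ holds at every accessible world, and Dia ψ holds iff ψ holds at some accessible world.
Let φ = not Dia not s and Box s. Evaluate φ at each world:
  a (successors {a, b, c, d}): φ is false.
  b (successors {d}): φ is true.
  c (successors ∅): φ is true.
  d (successors {a, c}): φ is true.
  e (successors {a, b, c}): φ is false.
For instance, at a:
  At a: not Dia not s is false, Box s is false, so not Dia not s and Box s is false.
    At a: Dia not s is true, so not Dia not s is false.
      At a: Dia not s requires not s at some successor in {a, b, c, d}.
        not s holds at b, so Dia not s is true at a.
    At a: Box s requires s at every successor {a, b, c, d}.
      s fails at b, so Box s is false at a.
Satisfying worlds: {b, c, d}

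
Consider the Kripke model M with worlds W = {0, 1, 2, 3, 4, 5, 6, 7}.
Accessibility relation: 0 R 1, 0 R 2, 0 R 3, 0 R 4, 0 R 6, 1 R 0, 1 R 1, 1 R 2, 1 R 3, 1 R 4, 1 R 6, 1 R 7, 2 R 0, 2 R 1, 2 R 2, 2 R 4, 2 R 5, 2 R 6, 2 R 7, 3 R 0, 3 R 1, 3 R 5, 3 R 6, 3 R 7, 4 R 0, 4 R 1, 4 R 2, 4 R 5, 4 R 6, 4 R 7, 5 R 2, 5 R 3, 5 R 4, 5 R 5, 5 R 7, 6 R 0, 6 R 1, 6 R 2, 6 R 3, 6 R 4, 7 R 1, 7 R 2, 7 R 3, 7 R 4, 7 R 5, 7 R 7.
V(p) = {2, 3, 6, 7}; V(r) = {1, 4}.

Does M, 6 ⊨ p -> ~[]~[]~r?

No

Recall that []ψ holds at a world iff ψ holds at every accessible world, and <>ψ holds iff ψ holds at some accessible world.
At 6: p is true, ~[]~[]~r is false, so p -> ~[]~[]~r is false.
  At 6: []~[]~r is true, so ~[]~[]~r is false.
    At 6: []~[]~r requires ~[]~r at every successor {0, 1, 2, 3, 4}.
      At 0: ~[]~r is true.
      At 1: ~[]~r is true.
      At 2: ~[]~r is true.
      At 3: ~[]~r is true.
      At 4: ~[]~r is true.
    So []~[]~r is true at 6.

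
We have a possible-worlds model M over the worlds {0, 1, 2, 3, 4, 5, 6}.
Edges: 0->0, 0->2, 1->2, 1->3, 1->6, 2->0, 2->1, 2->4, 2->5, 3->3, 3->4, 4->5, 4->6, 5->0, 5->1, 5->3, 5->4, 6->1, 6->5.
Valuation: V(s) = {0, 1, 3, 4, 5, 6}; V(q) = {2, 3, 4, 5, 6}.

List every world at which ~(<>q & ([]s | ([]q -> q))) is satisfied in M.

Let φ = ~(<>q & ([]s | ([]q -> q))). Evaluate φ at each world:
  0 (successors {0, 2}): φ is false.
  1 (successors {2, 3, 6}): φ is true.
  2 (successors {0, 1, 4, 5}): φ is false.
  3 (successors {3, 4}): φ is false.
  4 (successors {5, 6}): φ is false.
  5 (successors {0, 1, 3, 4}): φ is false.
  6 (successors {1, 5}): φ is false.
For instance, at 4:
  At 4: <>q & ([]s | ([]q -> q)) is true, so ~(<>q & ([]s | ([]q -> q))) is false.
    At 4: <>q is true, []s | ([]q -> q) is true, so <>q & ([]s | ([]q -> q)) is true.
      At 4: <>q requires q at some successor in {5, 6}.
        q holds at 5, so <>q is true at 4.
      At 4: []s is true, []q -> q is true, so []s | ([]q -> q) is true.
Satisfying worlds: {1}

1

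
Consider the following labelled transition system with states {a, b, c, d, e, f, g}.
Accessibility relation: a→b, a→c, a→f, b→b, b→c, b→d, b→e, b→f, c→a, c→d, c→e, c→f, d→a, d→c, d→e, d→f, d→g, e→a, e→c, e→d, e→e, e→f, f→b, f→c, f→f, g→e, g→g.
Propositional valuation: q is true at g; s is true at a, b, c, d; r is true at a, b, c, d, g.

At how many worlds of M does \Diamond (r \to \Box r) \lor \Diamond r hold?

7

Recall that \Box ψ holds at a world iff ψ holds at every accessible world, and \Diamond ψ holds iff ψ holds at some accessible world.
Let φ = \Diamond (r \to \Box r) \lor \Diamond r. Evaluate φ at each world:
  a (successors {b, c, f}): φ is true.
  b (successors {b, c, d, e, f}): φ is true.
  c (successors {a, d, e, f}): φ is true.
  d (successors {a, c, e, f, g}): φ is true.
  e (successors {a, c, d, e, f}): φ is true.
  f (successors {b, c, f}): φ is true.
  g (successors {e, g}): φ is true.
For instance, at g:
  At g: \Diamond (r \to \Box r) is true, \Diamond r is true, so \Diamond (r \to \Box r) \lor \Diamond r is true.
    At g: \Diamond (r \to \Box r) requires r \to \Box r at some successor in {e, g}.
      r \to \Box r holds at e, so \Diamond (r \to \Box r) is true at g.
    At g: \Diamond r requires r at some successor in {e, g}.
      r holds at g, so \Diamond r is true at g.
Satisfying worlds: {a, b, c, d, e, f, g}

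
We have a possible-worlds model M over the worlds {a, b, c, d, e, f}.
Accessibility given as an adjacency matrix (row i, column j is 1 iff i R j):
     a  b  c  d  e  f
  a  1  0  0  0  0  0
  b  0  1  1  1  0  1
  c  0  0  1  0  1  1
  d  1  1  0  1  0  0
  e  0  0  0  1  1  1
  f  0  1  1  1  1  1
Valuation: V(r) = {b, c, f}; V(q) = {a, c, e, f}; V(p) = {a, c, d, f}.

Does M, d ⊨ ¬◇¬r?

At d: ◇¬r is true, so ¬◇¬r is false.
  At d: ◇¬r requires ¬r at some successor in {a, b, d}.
    ¬r holds at a, so ◇¬r is true at d.

No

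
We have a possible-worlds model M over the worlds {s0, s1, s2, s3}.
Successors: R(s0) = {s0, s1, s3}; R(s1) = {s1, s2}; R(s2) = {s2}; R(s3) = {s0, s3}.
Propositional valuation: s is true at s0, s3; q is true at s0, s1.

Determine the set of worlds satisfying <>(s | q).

Let φ = <>(s | q). Evaluate φ at each world:
  s0 (successors {s0, s1, s3}): φ is true.
  s1 (successors {s1, s2}): φ is true.
  s2 (successors {s2}): φ is false.
  s3 (successors {s0, s3}): φ is true.
For instance, at s2:
  At s2: <>(s | q) requires s | q at some successor in {s2}.
    At s2: s | q is false.
  So <>(s | q) is false at s2.
Satisfying worlds: {s0, s1, s3}

s0, s1, s3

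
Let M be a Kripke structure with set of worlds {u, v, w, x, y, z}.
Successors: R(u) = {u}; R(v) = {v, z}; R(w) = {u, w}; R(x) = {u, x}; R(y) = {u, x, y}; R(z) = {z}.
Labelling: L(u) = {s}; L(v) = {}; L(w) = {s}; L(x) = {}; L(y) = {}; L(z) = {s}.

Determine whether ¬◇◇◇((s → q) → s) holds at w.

At w: ◇◇◇((s → q) → s) is true, so ¬◇◇◇((s → q) → s) is false.
  At w: ◇◇◇((s → q) → s) requires ◇◇((s → q) → s) at some successor in {u, w}.
    ◇◇((s → q) → s) holds at u, so ◇◇◇((s → q) → s) is true at w.
      At u: ◇◇((s → q) → s) requires ◇((s → q) → s) at some successor in {u}.
        ◇((s → q) → s) holds at u, so ◇◇((s → q) → s) is true at u.

No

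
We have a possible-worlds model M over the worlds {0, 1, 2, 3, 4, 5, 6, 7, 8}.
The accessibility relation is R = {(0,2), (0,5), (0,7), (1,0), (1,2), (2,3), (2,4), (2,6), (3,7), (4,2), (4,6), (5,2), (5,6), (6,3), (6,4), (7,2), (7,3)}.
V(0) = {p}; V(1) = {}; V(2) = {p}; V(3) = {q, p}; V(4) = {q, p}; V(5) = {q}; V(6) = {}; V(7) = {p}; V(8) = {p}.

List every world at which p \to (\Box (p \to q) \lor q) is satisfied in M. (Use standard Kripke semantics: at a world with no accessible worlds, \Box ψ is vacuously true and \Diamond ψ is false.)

1, 2, 3, 4, 5, 6, 8

Let φ = p \to (\Box (p \to q) \lor q). Evaluate φ at each world:
  0 (successors {2, 5, 7}): φ is false.
  1 (successors {0, 2}): φ is true.
  2 (successors {3, 4, 6}): φ is true.
  3 (successors {7}): φ is true.
  4 (successors {2, 6}): φ is true.
  5 (successors {2, 6}): φ is true.
  6 (successors {3, 4}): φ is true.
  7 (successors {2, 3}): φ is false.
  8 (successors ∅): φ is true.
For instance, at 7:
  At 7: p is true, \Box (p \to q) \lor q is false, so p \to (\Box (p \to q) \lor q) is false.
    At 7: \Box (p \to q) is false, q is false, so \Box (p \to q) \lor q is false.
      At 7: \Box (p \to q) requires p \to q at every successor {2, 3}.
        p \to q fails at 2, so \Box (p \to q) is false at 7.
Satisfying worlds: {1, 2, 3, 4, 5, 6, 8}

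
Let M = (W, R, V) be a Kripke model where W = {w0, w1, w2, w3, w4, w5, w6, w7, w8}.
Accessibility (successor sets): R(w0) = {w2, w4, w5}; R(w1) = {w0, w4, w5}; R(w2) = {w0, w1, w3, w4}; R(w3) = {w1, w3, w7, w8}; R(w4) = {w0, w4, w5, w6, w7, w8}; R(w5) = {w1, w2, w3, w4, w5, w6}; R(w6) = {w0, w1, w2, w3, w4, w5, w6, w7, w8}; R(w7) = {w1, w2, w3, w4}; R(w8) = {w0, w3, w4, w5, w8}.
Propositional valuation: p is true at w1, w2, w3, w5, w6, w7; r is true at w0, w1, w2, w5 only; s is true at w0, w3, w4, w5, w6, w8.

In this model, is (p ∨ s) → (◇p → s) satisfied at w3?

Yes

At w3: p ∨ s is true, ◇p → s is true, so (p ∨ s) → (◇p → s) is true.
  At w3: ◇p is true, s is true, so ◇p → s is true.
    At w3: ◇p requires p at some successor in {w1, w3, w7, w8}.
      p holds at w1, so ◇p is true at w3.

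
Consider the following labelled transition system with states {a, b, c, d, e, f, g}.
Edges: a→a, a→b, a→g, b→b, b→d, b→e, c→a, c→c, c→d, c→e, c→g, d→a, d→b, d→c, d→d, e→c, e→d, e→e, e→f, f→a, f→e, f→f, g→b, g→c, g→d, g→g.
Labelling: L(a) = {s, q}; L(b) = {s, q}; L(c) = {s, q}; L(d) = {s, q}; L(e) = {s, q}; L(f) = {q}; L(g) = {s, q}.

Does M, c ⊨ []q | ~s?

Yes

Recall that []ψ holds at a world iff ψ holds at every accessible world, and <>ψ holds iff ψ holds at some accessible world.
At c: []q is true, ~s is false, so []q | ~s is true.
  At c: []q requires q at every successor {a, c, d, e, g}.
    At a: q is true.
    At c: q is true.
    At d: q is true.
    At e: q is true.
    At g: q is true.
  So []q is true at c.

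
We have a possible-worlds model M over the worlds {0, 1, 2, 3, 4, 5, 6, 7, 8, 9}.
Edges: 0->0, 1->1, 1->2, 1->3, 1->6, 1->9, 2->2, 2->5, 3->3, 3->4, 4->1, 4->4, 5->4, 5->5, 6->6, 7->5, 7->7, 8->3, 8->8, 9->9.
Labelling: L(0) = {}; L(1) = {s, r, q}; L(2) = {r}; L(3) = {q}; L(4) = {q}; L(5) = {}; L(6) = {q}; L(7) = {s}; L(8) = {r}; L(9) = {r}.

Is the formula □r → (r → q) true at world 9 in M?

At 9: □r is true, r → q is false, so □r → (r → q) is false.
  At 9: □r requires r at every successor {9}.
    At 9: r is true.
  So □r is true at 9.

No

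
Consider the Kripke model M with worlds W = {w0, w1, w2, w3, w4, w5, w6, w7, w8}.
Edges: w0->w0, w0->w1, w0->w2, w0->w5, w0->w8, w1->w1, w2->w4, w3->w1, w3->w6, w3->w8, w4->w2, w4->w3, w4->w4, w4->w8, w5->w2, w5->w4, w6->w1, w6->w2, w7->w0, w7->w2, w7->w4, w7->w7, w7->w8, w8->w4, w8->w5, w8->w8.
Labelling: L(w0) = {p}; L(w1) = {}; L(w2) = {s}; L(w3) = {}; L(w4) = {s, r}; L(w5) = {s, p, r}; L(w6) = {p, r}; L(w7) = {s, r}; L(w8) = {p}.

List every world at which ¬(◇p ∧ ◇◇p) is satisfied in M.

w1, w2, w5, w6

Let φ = ¬(◇p ∧ ◇◇p). Evaluate φ at each world:
  w0 (successors {w0, w1, w2, w5, w8}): φ is false.
  w1 (successors {w1}): φ is true.
  w2 (successors {w4}): φ is true.
  w3 (successors {w1, w6, w8}): φ is false.
  w4 (successors {w2, w3, w4, w8}): φ is false.
  w5 (successors {w2, w4}): φ is true.
  w6 (successors {w1, w2}): φ is true.
  w7 (successors {w0, w2, w4, w7, w8}): φ is false.
  w8 (successors {w4, w5, w8}): φ is false.
For instance, at w3:
  At w3: ◇p ∧ ◇◇p is true, so ¬(◇p ∧ ◇◇p) is false.
    At w3: ◇p is true, ◇◇p is true, so ◇p ∧ ◇◇p is true.
      At w3: ◇p requires p at some successor in {w1, w6, w8}.
        p holds at w6, so ◇p is true at w3.
      At w3: ◇◇p requires ◇p at some successor in {w1, w6, w8}.
        ◇p holds at w8, so ◇◇p is true at w3.
Satisfying worlds: {w1, w2, w5, w6}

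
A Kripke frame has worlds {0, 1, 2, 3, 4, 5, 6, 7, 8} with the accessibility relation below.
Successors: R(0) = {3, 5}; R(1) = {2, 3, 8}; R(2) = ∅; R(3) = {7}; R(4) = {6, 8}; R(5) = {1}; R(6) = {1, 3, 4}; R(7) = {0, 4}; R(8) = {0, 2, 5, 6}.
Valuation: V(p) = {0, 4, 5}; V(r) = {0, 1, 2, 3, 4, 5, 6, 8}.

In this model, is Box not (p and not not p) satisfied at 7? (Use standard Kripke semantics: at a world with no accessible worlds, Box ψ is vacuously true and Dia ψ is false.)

At 7: Box not (p and not not p) requires not (p and not not p) at every successor {0, 4}.
  not (p and not not p) fails at 0, so Box not (p and not not p) is false at 7.

No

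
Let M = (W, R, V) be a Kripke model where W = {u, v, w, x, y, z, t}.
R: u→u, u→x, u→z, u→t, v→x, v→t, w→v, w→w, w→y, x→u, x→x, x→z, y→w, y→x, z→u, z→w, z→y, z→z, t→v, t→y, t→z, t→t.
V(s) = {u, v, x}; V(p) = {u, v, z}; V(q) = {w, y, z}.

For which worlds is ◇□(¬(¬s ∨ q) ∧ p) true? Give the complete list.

Let φ = ◇□(¬(¬s ∨ q) ∧ p). Evaluate φ at each world:
  u (successors {u, x, z, t}): φ is false.
  v (successors {x, t}): φ is false.
  w (successors {v, w, y}): φ is false.
  x (successors {u, x, z}): φ is false.
  y (successors {w, x}): φ is false.
  z (successors {u, w, y, z}): φ is false.
  t (successors {v, y, z, t}): φ is false.
For instance, at w:
  At w: ◇□(¬(¬s ∨ q) ∧ p) requires □(¬(¬s ∨ q) ∧ p) at some successor in {v, w, y}.
    At v: □(¬(¬s ∨ q) ∧ p) is false.
    At w: □(¬(¬s ∨ q) ∧ p) is false.
    At y: □(¬(¬s ∨ q) ∧ p) is false.
  So ◇□(¬(¬s ∨ q) ∧ p) is false at w.
Satisfying worlds: none.

none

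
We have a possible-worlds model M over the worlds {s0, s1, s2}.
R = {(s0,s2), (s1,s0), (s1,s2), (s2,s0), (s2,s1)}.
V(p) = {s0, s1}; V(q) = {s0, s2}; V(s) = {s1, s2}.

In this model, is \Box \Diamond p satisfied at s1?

No

At s1: \Box \Diamond p requires \Diamond p at every successor {s0, s2}.
  \Diamond p fails at s0, so \Box \Diamond p is false at s1.
    At s0: \Diamond p requires p at some successor in {s2}.
      At s2: p is false.
    So \Diamond p is false at s0.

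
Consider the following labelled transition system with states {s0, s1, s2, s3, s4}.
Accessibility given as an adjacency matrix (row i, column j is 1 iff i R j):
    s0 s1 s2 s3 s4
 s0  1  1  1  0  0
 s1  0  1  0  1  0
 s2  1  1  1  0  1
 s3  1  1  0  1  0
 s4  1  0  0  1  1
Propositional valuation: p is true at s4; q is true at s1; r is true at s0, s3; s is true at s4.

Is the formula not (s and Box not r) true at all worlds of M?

Let φ = not (s and Box not r). Evaluate φ at each world:
  s0 (successors {s0, s1, s2}): φ is true.
  s1 (successors {s1, s3}): φ is true.
  s2 (successors {s0, s1, s2, s4}): φ is true.
  s3 (successors {s0, s1, s3}): φ is true.
  s4 (successors {s0, s3, s4}): φ is true.
For instance, at s0:
  At s0: s and Box not r is false, so not (s and Box not r) is true.
    At s0: s is false, Box not r is false, so s and Box not r is false.
      At s0: Box not r requires not r at every successor {s0, s1, s2}.
        not r fails at s0, so Box not r is false at s0.

Yes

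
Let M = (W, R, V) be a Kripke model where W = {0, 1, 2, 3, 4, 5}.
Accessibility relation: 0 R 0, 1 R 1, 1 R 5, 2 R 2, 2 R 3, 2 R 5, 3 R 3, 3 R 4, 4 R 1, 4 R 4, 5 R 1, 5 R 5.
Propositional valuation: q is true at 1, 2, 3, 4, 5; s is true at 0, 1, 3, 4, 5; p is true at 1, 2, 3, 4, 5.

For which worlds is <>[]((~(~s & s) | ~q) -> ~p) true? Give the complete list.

0

Let φ = <>[]((~(~s & s) | ~q) -> ~p). Evaluate φ at each world:
  0 (successors {0}): φ is true.
  1 (successors {1, 5}): φ is false.
  2 (successors {2, 3, 5}): φ is false.
  3 (successors {3, 4}): φ is false.
  4 (successors {1, 4}): φ is false.
  5 (successors {1, 5}): φ is false.
For instance, at 3:
  At 3: <>[]((~(~s & s) | ~q) -> ~p) requires []((~(~s & s) | ~q) -> ~p) at some successor in {3, 4}.
    At 3: []((~(~s & s) | ~q) -> ~p) is false.
    At 4: []((~(~s & s) | ~q) -> ~p) is false.
  So <>[]((~(~s & s) | ~q) -> ~p) is false at 3.
Satisfying worlds: {0}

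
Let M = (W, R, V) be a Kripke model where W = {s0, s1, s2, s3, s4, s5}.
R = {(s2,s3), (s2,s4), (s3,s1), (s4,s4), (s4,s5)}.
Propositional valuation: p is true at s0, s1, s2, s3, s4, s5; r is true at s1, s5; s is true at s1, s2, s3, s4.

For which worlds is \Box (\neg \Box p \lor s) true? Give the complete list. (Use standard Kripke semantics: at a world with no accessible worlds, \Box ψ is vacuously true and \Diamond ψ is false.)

Let φ = \Box (\neg \Box p \lor s). Evaluate φ at each world:
  s0 (successors ∅): φ is true.
  s1 (successors ∅): φ is true.
  s2 (successors {s3, s4}): φ is true.
  s3 (successors {s1}): φ is true.
  s4 (successors {s4, s5}): φ is false.
  s5 (successors ∅): φ is true.
For instance, at s4:
  At s4: \Box (\neg \Box p \lor s) requires \neg \Box p \lor s at every successor {s4, s5}.
    \neg \Box p \lor s fails at s5, so \Box (\neg \Box p \lor s) is false at s4.
      At s5: \neg \Box p is false, s is false, so \neg \Box p \lor s is false.
Satisfying worlds: {s0, s1, s2, s3, s5}

s0, s1, s2, s3, s5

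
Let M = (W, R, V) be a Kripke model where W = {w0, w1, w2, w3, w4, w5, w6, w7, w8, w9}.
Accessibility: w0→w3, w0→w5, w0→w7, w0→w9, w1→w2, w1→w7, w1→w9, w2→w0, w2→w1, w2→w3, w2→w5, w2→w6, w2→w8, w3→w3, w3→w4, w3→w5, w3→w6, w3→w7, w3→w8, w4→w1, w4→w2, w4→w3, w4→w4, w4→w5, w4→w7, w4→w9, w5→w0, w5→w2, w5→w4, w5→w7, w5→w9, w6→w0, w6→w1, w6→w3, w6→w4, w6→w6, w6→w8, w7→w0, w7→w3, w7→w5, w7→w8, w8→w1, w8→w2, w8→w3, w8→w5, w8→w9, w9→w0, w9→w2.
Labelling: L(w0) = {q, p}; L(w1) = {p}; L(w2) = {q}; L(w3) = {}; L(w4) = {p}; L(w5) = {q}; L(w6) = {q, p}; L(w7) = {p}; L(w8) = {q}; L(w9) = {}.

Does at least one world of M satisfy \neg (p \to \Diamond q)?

Let φ = \neg (p \to \Diamond q). Evaluate φ at each world:
  w0 (successors {w3, w5, w7, w9}): φ is false.
  w1 (successors {w2, w7, w9}): φ is false.
  w2 (successors {w0, w1, w3, w5, w6, w8}): φ is false.
  w3 (successors {w3, w4, w5, w6, w7, w8}): φ is false.
  w4 (successors {w1, w2, w3, w4, w5, w7, w9}): φ is false.
  w5 (successors {w0, w2, w4, w7, w9}): φ is false.
  w6 (successors {w0, w1, w3, w4, w6, w8}): φ is false.
  w7 (successors {w0, w3, w5, w8}): φ is false.
  w8 (successors {w1, w2, w3, w5, w9}): φ is false.
  w9 (successors {w0, w2}): φ is false.
For instance, at w1:
  At w1: p \to \Diamond q is true, so \neg (p \to \Diamond q) is false.
    At w1: p is true, \Diamond q is true, so p \to \Diamond q is true.
      At w1: \Diamond q requires q at some successor in {w2, w7, w9}.
        q holds at w2, so \Diamond q is true at w1.

No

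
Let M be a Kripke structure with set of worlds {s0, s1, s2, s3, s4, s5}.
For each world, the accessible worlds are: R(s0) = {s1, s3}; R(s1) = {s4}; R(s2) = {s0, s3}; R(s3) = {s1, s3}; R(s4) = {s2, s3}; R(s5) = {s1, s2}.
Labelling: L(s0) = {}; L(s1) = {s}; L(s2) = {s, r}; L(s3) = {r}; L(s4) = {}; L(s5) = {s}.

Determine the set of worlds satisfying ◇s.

s0, s3, s4, s5

Let φ = ◇s. Evaluate φ at each world:
  s0 (successors {s1, s3}): φ is true.
  s1 (successors {s4}): φ is false.
  s2 (successors {s0, s3}): φ is false.
  s3 (successors {s1, s3}): φ is true.
  s4 (successors {s2, s3}): φ is true.
  s5 (successors {s1, s2}): φ is true.
For instance, at s0:
  At s0: ◇s requires s at some successor in {s1, s3}.
    s holds at s1, so ◇s is true at s0.
Satisfying worlds: {s0, s3, s4, s5}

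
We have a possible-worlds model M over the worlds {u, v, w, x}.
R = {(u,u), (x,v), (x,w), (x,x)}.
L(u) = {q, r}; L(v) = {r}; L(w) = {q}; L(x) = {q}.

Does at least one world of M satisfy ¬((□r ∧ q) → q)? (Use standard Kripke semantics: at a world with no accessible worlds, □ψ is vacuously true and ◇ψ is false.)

No

Let φ = ¬((□r ∧ q) → q). Evaluate φ at each world:
  u (successors {u}): φ is false.
  v (successors ∅): φ is false.
  w (successors ∅): φ is false.
  x (successors {v, w, x}): φ is false.
For instance, at u:
  At u: (□r ∧ q) → q is true, so ¬((□r ∧ q) → q) is false.
    At u: □r ∧ q is true, q is true, so (□r ∧ q) → q is true.
      At u: □r is true, q is true, so □r ∧ q is true.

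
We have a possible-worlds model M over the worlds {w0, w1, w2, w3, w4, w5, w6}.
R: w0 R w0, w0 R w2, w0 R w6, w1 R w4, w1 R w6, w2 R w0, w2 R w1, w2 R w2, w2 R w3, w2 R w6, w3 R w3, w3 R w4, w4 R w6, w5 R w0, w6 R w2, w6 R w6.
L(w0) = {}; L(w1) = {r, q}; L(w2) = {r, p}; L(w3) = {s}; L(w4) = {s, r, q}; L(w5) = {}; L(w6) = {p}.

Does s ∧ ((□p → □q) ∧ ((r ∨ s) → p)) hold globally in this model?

Let φ = s ∧ ((□p → □q) ∧ ((r ∨ s) → p)). Evaluate φ at each world:
  w0 (successors {w0, w2, w6}): φ is false.
  w1 (successors {w4, w6}): φ is false.
  w2 (successors {w0, w1, w2, w3, w6}): φ is false.
  w3 (successors {w3, w4}): φ is false.
  w4 (successors {w6}): φ is false.
  w5 (successors {w0}): φ is false.
  w6 (successors {w2, w6}): φ is false.
Detail at w0 (counterexample):
  At w0: s is false, (□p → □q) ∧ ((r ∨ s) → p) is true, so s ∧ ((□p → □q) ∧ ((r ∨ s) → p)) is false.
    At w0: □p → □q is true, (r ∨ s) → p is true, so (□p → □q) ∧ ((r ∨ s) → p) is true.
      At w0: □p is false, □q is false, so □p → □q is true.

No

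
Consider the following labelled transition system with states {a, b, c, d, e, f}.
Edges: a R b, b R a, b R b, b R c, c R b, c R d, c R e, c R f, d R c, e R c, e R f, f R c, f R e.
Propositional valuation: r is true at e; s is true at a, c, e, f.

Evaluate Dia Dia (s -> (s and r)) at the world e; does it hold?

At e: Dia Dia (s -> (s and r)) requires Dia (s -> (s and r)) at some successor in {c, f}.
  Dia (s -> (s and r)) holds at c, so Dia Dia (s -> (s and r)) is true at e.
    At c: Dia (s -> (s and r)) requires s -> (s and r) at some successor in {b, d, e, f}.
      s -> (s and r) holds at b, so Dia (s -> (s and r)) is true at c.

Yes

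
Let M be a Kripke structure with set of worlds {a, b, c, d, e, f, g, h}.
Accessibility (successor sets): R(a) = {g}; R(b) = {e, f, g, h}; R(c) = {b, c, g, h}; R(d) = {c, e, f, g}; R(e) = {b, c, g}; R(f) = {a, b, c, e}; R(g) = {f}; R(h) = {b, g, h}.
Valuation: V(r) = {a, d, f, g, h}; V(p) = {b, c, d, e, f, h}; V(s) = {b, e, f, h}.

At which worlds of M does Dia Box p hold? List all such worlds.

a, b, c, d, e, h

Let φ = Dia Box p. Evaluate φ at each world:
  a (successors {g}): φ is true.
  b (successors {e, f, g, h}): φ is true.
  c (successors {b, c, g, h}): φ is true.
  d (successors {c, e, f, g}): φ is true.
  e (successors {b, c, g}): φ is true.
  f (successors {a, b, c, e}): φ is false.
  g (successors {f}): φ is false.
  h (successors {b, g, h}): φ is true.
For instance, at a:
  At a: Dia Box p requires Box p at some successor in {g}.
    Box p holds at g, so Dia Box p is true at a.
      At g: Box p requires p at every successor {f}.
        At f: p is true.
      So Box p is true at g.
Satisfying worlds: {a, b, c, d, e, h}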